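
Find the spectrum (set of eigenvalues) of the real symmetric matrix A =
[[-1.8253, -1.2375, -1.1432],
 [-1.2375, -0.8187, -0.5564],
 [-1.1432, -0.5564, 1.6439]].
sigma(A) ≈ {-3, 0, 2}

A is real symmetric, so its spectrum consists of real eigenvalues. Expanding the characteristic polynomial of the displayed matrix gives
  det(λ I - A) = p(λ) = λ^3 + (1)λ^2 + (-6)λ + (0).
Solving p(λ) = 0 yields eigenvalues ≈ -3, 0, 2. (A is shown rounded to 4 decimals, so these recover the underlying integer eigenvalues to within that precision.)
Verification: the trace of A = -1 equals the sum of eigenvalues -1, and det(A) ≈ -0.0001 matches the eigenvalue product 0.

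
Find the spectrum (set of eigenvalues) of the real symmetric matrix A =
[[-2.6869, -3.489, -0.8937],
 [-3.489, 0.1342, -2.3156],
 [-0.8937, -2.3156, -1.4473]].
sigma(A) ≈ {-6, -1, 3}

A is real symmetric, so its spectrum consists of real eigenvalues. Expanding the characteristic polynomial of the displayed matrix gives
  det(λ I - A) = p(λ) = λ^3 + (4)λ^2 + (-15)λ + (-18).
Solving p(λ) = 0 yields eigenvalues ≈ -6, -1, 3. (A is shown rounded to 4 decimals, so these recover the underlying integer eigenvalues to within that precision.)
Verification: the trace of A = -4 equals the sum of eigenvalues -4, and det(A) ≈ 17.9994 matches the eigenvalue product 18.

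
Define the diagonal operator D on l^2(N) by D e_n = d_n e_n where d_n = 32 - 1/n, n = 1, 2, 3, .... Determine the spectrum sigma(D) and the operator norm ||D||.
sigma(D) = {32 - 1/n : n ≥ 1} ∪ {32}; ||D|| = 32

A bounded diagonal operator on l^2 with diagonal entries d_n has spectrum equal to the closure of {d_n : n ≥ 1}: every d_n is an eigenvalue (with eigenvector e_n), so {d_n} ⊂ sigma(D); the spectrum is closed, so its closure is too; and for lambda not in the closure, (D - lambda I) has bounded inverse (the diagonal entries 1/(d_n - lambda) are bounded). For our sequence d_n = 32 - 1/n, n = 1, 2, 3, ...:
  - {d_n} = {32 - 1/n : n ≥ 1}; the only limit point is 32
  - closure = {32 - 1/n : n ≥ 1} ∪ {32}
For the norm: a diagonal operator has ||D|| = sup_n |d_n|. Here d_n = 32 - 1/n increases monotonically from d_1 = 31 toward 32, with all terms in [31, 32); so sup_n |d_n| = 32 (the supremum is the limit, not attained). So ||D|| = 32.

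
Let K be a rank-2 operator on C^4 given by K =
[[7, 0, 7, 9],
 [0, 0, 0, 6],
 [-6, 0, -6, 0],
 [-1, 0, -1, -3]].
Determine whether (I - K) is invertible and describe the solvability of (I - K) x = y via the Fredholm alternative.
(I - K) is invertible (det(I - K) = 9 ≠ 0), so for every y in C^4 the equation (I - K) x = y has a unique solution.

K has rank 2 and factors as K = U V^T = u1 v1^T + u2 v2^T with u1 = (-1, -3, -3, 1), v1 = (2, 0, 2, 0), u2 = (3, 2, 0, -1), v2 = (3, 0, 3, 3) (multiplying out reproduces the displayed K). The nonzero eigenvalues of U V^T coincide with those of the 2 x 2 matrix G = V^T U = [[v1·u1, v1·u2], [v2·u1, v2·u2]] = [[-8, 6], [-9, 6]], and by the Sylvester determinant identity det(I_4 - U V^T) = det(I_2 - V^T U) = det([[9, -6], [9, -5]]) = (9)(-5) - (-6)(9) = 9. (Direct check: I - K =
[[-6, 0, -7, -9],
 [0, 1, 0, -6],
 [6, 0, 7, 0],
 [1, 0, 1, 4]]
has determinant 9.) The finite-dimensional Fredholm alternative says: either (I - K) is invertible, or ker(I - K) ≠ {0} and then range(I - K) = ker((I - K)^*)^⊥, with dim ker(I - K) = dim ker((I - K)^*). Since det(I - K) ≠ 0, 1 is not an eigenvalue of K and ker(I - K) = {0}, so we are in the first case: for every y there is a unique x = (I - K)^(-1) y. (Explicitly, by the Woodbury identity, (I - U V^T)^(-1) = I + U (I_2 - G)^(-1) V^T.)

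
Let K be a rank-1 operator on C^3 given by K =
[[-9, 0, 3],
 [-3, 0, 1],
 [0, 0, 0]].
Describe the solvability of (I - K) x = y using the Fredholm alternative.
(I - K) is invertible (det(I - K) = 10 ≠ 0), so for every y in C^3 the equation (I - K) x = y has a unique solution.

K has rank 1, so it is an outer product K = u v^T: every row of K is a multiple of one row vector. Reading off the entries, u = (3, 1, 0) and v = (-3, 0, 1) (row i of K equals u_i·v^T). A rank-one matrix u v^T satisfies K u = u (v·u) and kills the (2)-dimensional subspace v^⊥, so its characteristic polynomial is lambda^2 (lambda - v·u) with v·u = tr K = -9. Hence the eigenvalues of I - K are 1 (multiplicity 2) and 1 - (-9) = 10, so det(I - K) = 10. (Direct check: I - K =
[[10, 0, -3],
 [3, 1, -1],
 [0, 0, 1]]
has determinant 10.) The finite-dimensional Fredholm alternative says: either (I - K) is invertible, or ker(I - K) ≠ {0} and then range(I - K) = ker((I - K)^*)^⊥, with dim ker(I - K) = dim ker((I - K)^*). Since det(I - K) ≠ 0, 1 is not an eigenvalue of K and ker(I - K) = {0}, so we are in the first case: for every y there is a unique x = (I - K)^(-1) y. Explicitly, by the Sherman–Morrison formula, (I - u v^T)^(-1) = I + u v^T/(1 - v·u), i.e. (I - K)^(-1) = I + K/(10).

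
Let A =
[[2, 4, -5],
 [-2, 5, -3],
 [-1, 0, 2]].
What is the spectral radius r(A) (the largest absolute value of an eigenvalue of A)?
r(A) ≈ 4.0351

The eigenvalues of A are the roots of its characteristic polynomial. With M = A (coefficients from the trace, the sum of principal 2x2 minors, and det A):
  p(λ) = det(λ I - M) = λ^3 - 9λ^2 + 27λ - 23.
No integer candidate from the rational root theorem (±divisors of 23) is a root, so the roots are irrational. The cubic discriminant is Δ = -432 < 0, so there is one real root and a complex-conjugate pair. p(1) = -4 and p(2) = 3 have opposite signs, so a root lies in (1, 2); Newton's method refines it to λ ≈ 1.4126. Dividing out (λ - (1.4126)) leaves approximately λ^2 - 7.5874λ + 16.282. For λ^2 - 7.5874λ + 16.282 the discriminant is -7.5595. It is negative, so the remaining roots are the complex-conjugate pair λ ≈ 3.7937 ± 1.3747i. Their product equals the constant term, so |λ|^2 ≈ 16.282 and |λ| ≈ 4.0351.
Thus the eigenvalues (to 4 decimals) are 1.4126 (modulus 1.4126); 3.7937 ± 1.3747i (modulus 4.0351). The spectral radius is the largest modulus: r(A) ≈ 4.0351. (Cross-check: r(A) ≤ ||A||_2 ≈ 8.6397; equality holds whenever A is normal, though it can also hold for some non-normal A.)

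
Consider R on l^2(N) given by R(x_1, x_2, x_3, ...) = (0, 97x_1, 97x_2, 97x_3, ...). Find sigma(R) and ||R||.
sigma(R) = closed disk {z in C : |z| ≤ 97}; ||R|| = 97

Note R = 97·U where U is the unit right shift (U x)_k = x_{k-1} (with x_0 := 0); so ||R|| = 97||U|| and sigma(R) = 97·sigma(U). ||R x||^2 = sum_{k≥1} |97x_k|^2 = 9409||x||^2, so ||R|| = 97 and sigma(R) ⊂ {|z| ≤ 97}. For any |lambda| < 97, the equation (R - lambda I) x = 0 forces x_1 = 0, then 97x_k = lambda x_{k+1} ⇒ x = 0, so R has no eigenvalues. But (R - lambda I) is not surjective for |lambda| < 97: solving (R - lambda I) x = e_1 would require x_n proportional to (lambda/97)^(-n), which is not in l^2. So every |lambda| < 97 lies in the residual spectrum. The boundary |lambda| = 97 is in the approximate point spectrum (the spectrum is closed). Hence sigma(R) is the closed disk of radius 97.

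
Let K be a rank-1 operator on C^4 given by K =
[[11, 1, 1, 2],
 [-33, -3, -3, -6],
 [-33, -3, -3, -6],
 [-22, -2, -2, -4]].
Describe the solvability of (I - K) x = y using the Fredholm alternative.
(I - K) is singular (det(I - K) = 0, i.e. 1 ∈ sigma(K)). (I - K) x = y is solvable iff y ⊥ ker((I - K)^*) = span{(11, 1, 1, 2)}, i.e. iff 11y_1 + y_2 + y_3 + 2y_4 = 0. When solvable, the solutions are x = y + c·(1, -3, -3, -2), c arbitrary (ker(I - K) = span{(1, -3, -3, -2)}, dimension 1).

K has rank 1, so it is an outer product K = u v^T: every row of K is a multiple of one row vector. Reading off the entries, u = (1, -3, -3, -2) and v = (11, 1, 1, 2) (row i of K equals u_i·v^T). A rank-one matrix u v^T satisfies K u = u (v·u) and kills the (3)-dimensional subspace v^⊥, so its characteristic polynomial is lambda^3 (lambda - v·u) with v·u = tr K = 1. Hence the eigenvalues of I - K are 1 (multiplicity 3) and 1 - (1) = 0, so det(I - K) = 0. (Direct check: I - K =
[[-10, -1, -1, -2],
 [33, 4, 3, 6],
 [33, 3, 4, 6],
 [22, 2, 2, 5]]
has determinant 0.) So 1 is an eigenvalue of K and (I - K) is not invertible. The finite-dimensional Fredholm alternative says: either (I - K) is invertible, or ker(I - K) ≠ {0} and then range(I - K) = ker((I - K)^*)^⊥, with dim ker(I - K) = dim ker((I - K)^*). We are in the second case, so we need both kernels. Kernel of I - K: (I - K) u = u - u (v·u) = u - u = 0, so ker(I - K) = span{u} = span{(1, -3, -3, -2)} (it is exactly 1-dimensional because rank(I - K) = 3). Kernel of the adjoint: K is real, so (I - K)^* = I - K^T = I - v u^T, and (I - v u^T) v = v - v (u·v) = 0; hence ker((I - K)^*) = span{v} = span{(11, 1, 1, 2)}. Therefore (I - K) x = y is solvable iff <y, v> = 0, i.e. iff 11y_1 + y_2 + y_3 + 2y_4 = 0. When this holds, K y = u (v·y) = 0, so (I - K) y = y and x = y is a particular solution; the full solution set is the line x = y + c·u = y + c·(1, -3, -3, -2), c ∈ C.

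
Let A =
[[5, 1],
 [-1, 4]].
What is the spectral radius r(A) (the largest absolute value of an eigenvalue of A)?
r(A) = sqrt(21) ≈ 4.5826

The eigenvalues of A are the roots of its characteristic polynomial. With M = A (coefficients from the trace and determinant):
  p(λ) = det(λ I - M) = λ^2 - 9λ + 21.
For λ^2 - 9λ + 21 the discriminant is -3. It is negative, so the roots are the complex-conjugate pair λ = 9/2 ± (sqrt(3)/2) i ≈ 4.5 ± 0.866i. For a conjugate pair the product of the roots equals the constant term, so |λ|^2 = 21 and |λ| = sqrt(21) ≈ 4.5826.
Thus the eigenvalues (to 4 decimals) are 4.5 ± 0.866i (modulus 4.5826). The spectral radius is the largest modulus: r(A) = sqrt(21) ≈ 4.5826. (Cross-check: r(A) ≤ ||A||_2 ≈ 5.1098; equality holds whenever A is normal, though it can also hold for some non-normal A.)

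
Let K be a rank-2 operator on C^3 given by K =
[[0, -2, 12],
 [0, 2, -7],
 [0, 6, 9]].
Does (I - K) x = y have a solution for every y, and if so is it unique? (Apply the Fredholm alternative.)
(I - K) is invertible (det(I - K) = 50 ≠ 0), so for every y in C^3 the equation (I - K) x = y has a unique solution.

K has rank 2 and factors as K = U V^T = u1 v1^T + u2 v2^T with u1 = (-3, 2, 0), v1 = (0, 2, -2), u2 = (-2, 1, -3), v2 = (0, -2, -3) (multiplying out reproduces the displayed K). The nonzero eigenvalues of U V^T coincide with those of the 2 x 2 matrix G = V^T U = [[v1·u1, v1·u2], [v2·u1, v2·u2]] = [[4, 8], [-4, 7]], and by the Sylvester determinant identity det(I_3 - U V^T) = det(I_2 - V^T U) = det([[-3, -8], [4, -6]]) = (-3)(-6) - (-8)(4) = 50. (Direct check: I - K =
[[1, 2, -12],
 [0, -1, 7],
 [0, -6, -8]]
has determinant 50.) The finite-dimensional Fredholm alternative says: either (I - K) is invertible, or ker(I - K) ≠ {0} and then range(I - K) = ker((I - K)^*)^⊥, with dim ker(I - K) = dim ker((I - K)^*). Since det(I - K) ≠ 0, 1 is not an eigenvalue of K and ker(I - K) = {0}, so we are in the first case: for every y there is a unique x = (I - K)^(-1) y. (Explicitly, by the Woodbury identity, (I - U V^T)^(-1) = I + U (I_2 - G)^(-1) V^T.)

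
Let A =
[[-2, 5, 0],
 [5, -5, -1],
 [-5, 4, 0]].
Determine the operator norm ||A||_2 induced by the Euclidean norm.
||A||_2 ≈ 10.7592 (= sqrt(largest eigenvalue of A^T A))

||A||_2 = sigma_max(A) = sqrt(lambda_max(A^T A)). Form the symmetric matrix M = A^T A =
[[54, -55, -5],
 [-55, 66, 5],
 [-5, 5, 1]].
Its characteristic polynomial (trace, sum of principal 2x2 minors, determinant of M give the coefficients) is
  p(λ) = det(λ I - M) = λ^3 - 121λ^2 + 609λ - 289.
No integer candidate from the rational root theorem (±divisors of 289) is a root, so the roots are irrational. The cubic discriminant is Δ = 2859753200 > 0, so there are three distinct real roots. p(0) = -289 and p(1) = 200 have opposite signs, so a root lies in (0, 1); Newton's method refines it to λ ≈ 0.5301. p(4) = 275 and p(5) = -144 have opposite signs, so a root lies in (4, 5); Newton's method refines it to λ ≈ 4.7091. p(115) = -9604 and p(116) = 3075 have opposite signs, so a root lies in (115, 116); Newton's method refines it to λ ≈ 115.7607. Check (Vieta): the three roots sum to 121, matching tr M = 121.
So the eigenvalues of A^T A are ≈ 0.5301, 4.7091, 115.7607 (all ≥ 0, as they must be for A^T A). The largest is λ_max ≈ 115.7607, hence ||A||_2 = sqrt(λ_max) ≈ 10.7592.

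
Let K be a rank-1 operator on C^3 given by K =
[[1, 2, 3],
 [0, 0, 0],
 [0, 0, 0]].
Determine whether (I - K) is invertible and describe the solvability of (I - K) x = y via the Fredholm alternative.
(I - K) is singular (det(I - K) = 0, i.e. 1 ∈ sigma(K)). (I - K) x = y is solvable iff y ⊥ ker((I - K)^*) = span{(1, 2, 3)}, i.e. iff y_1 + 2y_2 + 3y_3 = 0. When solvable, the solutions are x = y + c·(1, 0, 0), c arbitrary (ker(I - K) = span{(1, 0, 0)}, dimension 1).

K has rank 1, so it is an outer product K = u v^T: every row of K is a multiple of one row vector. Reading off the entries, u = (1, 0, 0) and v = (1, 2, 3) (row i of K equals u_i·v^T). A rank-one matrix u v^T satisfies K u = u (v·u) and kills the (2)-dimensional subspace v^⊥, so its characteristic polynomial is lambda^2 (lambda - v·u) with v·u = tr K = 1. Hence the eigenvalues of I - K are 1 (multiplicity 2) and 1 - (1) = 0, so det(I - K) = 0. (Direct check: I - K =
[[0, -2, -3],
 [0, 1, 0],
 [0, 0, 1]]
has determinant 0.) So 1 is an eigenvalue of K and (I - K) is not invertible. The finite-dimensional Fredholm alternative says: either (I - K) is invertible, or ker(I - K) ≠ {0} and then range(I - K) = ker((I - K)^*)^⊥, with dim ker(I - K) = dim ker((I - K)^*). We are in the second case, so we need both kernels. Kernel of I - K: (I - K) u = u - u (v·u) = u - u = 0, so ker(I - K) = span{u} = span{(1, 0, 0)} (it is exactly 1-dimensional because rank(I - K) = 2). Kernel of the adjoint: K is real, so (I - K)^* = I - K^T = I - v u^T, and (I - v u^T) v = v - v (u·v) = 0; hence ker((I - K)^*) = span{v} = span{(1, 2, 3)}. Therefore (I - K) x = y is solvable iff <y, v> = 0, i.e. iff y_1 + 2y_2 + 3y_3 = 0. When this holds, K y = u (v·y) = 0, so (I - K) y = y and x = y is a particular solution; the full solution set is the line x = y + c·u = y + c·(1, 0, 0), c ∈ C.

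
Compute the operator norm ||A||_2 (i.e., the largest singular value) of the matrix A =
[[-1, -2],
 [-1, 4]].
||A||_2 = sqrt((22 + sqrt(340))/2) ≈ 4.4966 (= sqrt(largest eigenvalue of A^T A))

||A||_2 = sigma_max(A) = sqrt(lambda_max(A^T A)). Form the symmetric matrix M = A^T A =
[[2, -2],
 [-2, 20]].
Its characteristic polynomial (trace, determinant of M give the coefficients) is
  p(λ) = det(λ I - M) = λ^2 - 22λ + 36.
For λ^2 - 22λ + 36 the discriminant is 340. It is nonnegative but not a perfect square, so the roots are real and irrational: λ = (22 ± sqrt(340))/2 ≈ 20.2195, 1.7805.
So the eigenvalues of A^T A are ≈ 1.7805, 20.2195 (all ≥ 0, as they must be for A^T A). The largest is λ_max = (22 + sqrt(340))/2 ≈ 20.2195, hence ||A||_2 = sqrt(λ_max) = sqrt((22 + sqrt(340))/2) ≈ 4.4966.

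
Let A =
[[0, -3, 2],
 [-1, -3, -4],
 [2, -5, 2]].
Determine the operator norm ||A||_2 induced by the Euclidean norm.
||A||_2 ≈ 6.7562 (= sqrt(largest eigenvalue of A^T A))

||A||_2 = sigma_max(A) = sqrt(lambda_max(A^T A)). Form the symmetric matrix M = A^T A =
[[5, -7, 8],
 [-7, 43, -4],
 [8, -4, 24]].
Its characteristic polynomial (trace, sum of principal 2x2 minors, determinant of M give the coefficients) is
  p(λ) = det(λ I - M) = λ^3 - 72λ^2 + 1238λ - 1600.
No integer candidate from the rational root theorem (±divisors of 1600) is a root, so the roots are irrational. The cubic discriminant is Δ = 464783008 > 0, so there are three distinct real roots. p(1) = -433 and p(2) = 596 have opposite signs, so a root lies in (1, 2); Newton's method refines it to λ ≈ 1.405. p(24) = 464 and p(25) = -25 have opposite signs, so a root lies in (24, 25); Newton's method refines it to λ ≈ 24.9487. p(45) = -565 and p(46) = 332 have opposite signs, so a root lies in (45, 46); Newton's method refines it to λ ≈ 45.6464. Check (Vieta): the three roots sum to 72, matching tr M = 72.
So the eigenvalues of A^T A are ≈ 1.405, 24.9487, 45.6464 (all ≥ 0, as they must be for A^T A). The largest is λ_max ≈ 45.6464, hence ||A||_2 = sqrt(λ_max) ≈ 6.7562.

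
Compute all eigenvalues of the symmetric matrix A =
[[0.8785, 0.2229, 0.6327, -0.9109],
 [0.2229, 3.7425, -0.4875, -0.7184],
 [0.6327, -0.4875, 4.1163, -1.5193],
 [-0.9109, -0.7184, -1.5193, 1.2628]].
sigma(A) ≈ {0, 1, 4, 5}

A is real symmetric, so its spectrum consists of real eigenvalues. Expanding the characteristic polynomial of the displayed matrix gives
  det(λ I - A) = p(λ) = λ^4 + (-10)λ^3 + (29)λ^2 + (-20.0019)λ + (0).
Solving p(λ) = 0 yields eigenvalues ≈ 0, 1, 4, 5. (A is shown rounded to 4 decimals, so these recover the underlying integer eigenvalues to within that precision.)
Verification: the trace of A = 10 equals the sum of eigenvalues 10, and det(A) ≈ -0.0001 matches the eigenvalue product 0.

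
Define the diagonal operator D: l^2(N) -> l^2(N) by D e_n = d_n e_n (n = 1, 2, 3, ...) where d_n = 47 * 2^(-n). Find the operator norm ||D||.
||D|| = 47/2 (attained at n = 1)

For D diagonal, ||D|| = sup_n |d_n|. The sequence d_n = 47 * 2^(-n) is positive and strictly decreasing (ratio 2^(-1) < 1), so the supremum is d_1 = 47/2. Hence ||D|| = 47/2.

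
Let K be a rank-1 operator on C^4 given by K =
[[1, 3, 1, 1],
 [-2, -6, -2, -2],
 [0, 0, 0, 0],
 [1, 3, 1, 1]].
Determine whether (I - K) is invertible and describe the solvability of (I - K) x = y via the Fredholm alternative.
(I - K) is invertible (det(I - K) = 5 ≠ 0), so for every y in C^4 the equation (I - K) x = y has a unique solution.

K has rank 1, so it is an outer product K = u v^T: every row of K is a multiple of one row vector. Reading off the entries, u = (1, -2, 0, 1) and v = (1, 3, 1, 1) (row i of K equals u_i·v^T). A rank-one matrix u v^T satisfies K u = u (v·u) and kills the (3)-dimensional subspace v^⊥, so its characteristic polynomial is lambda^3 (lambda - v·u) with v·u = tr K = -4. Hence the eigenvalues of I - K are 1 (multiplicity 3) and 1 - (-4) = 5, so det(I - K) = 5. (Direct check: I - K =
[[0, -3, -1, -1],
 [2, 7, 2, 2],
 [0, 0, 1, 0],
 [-1, -3, -1, 0]]
has determinant 5.) The finite-dimensional Fredholm alternative says: either (I - K) is invertible, or ker(I - K) ≠ {0} and then range(I - K) = ker((I - K)^*)^⊥, with dim ker(I - K) = dim ker((I - K)^*). Since det(I - K) ≠ 0, 1 is not an eigenvalue of K and ker(I - K) = {0}, so we are in the first case: for every y there is a unique x = (I - K)^(-1) y. Explicitly, by the Sherman–Morrison formula, (I - u v^T)^(-1) = I + u v^T/(1 - v·u), i.e. (I - K)^(-1) = I + K/(5).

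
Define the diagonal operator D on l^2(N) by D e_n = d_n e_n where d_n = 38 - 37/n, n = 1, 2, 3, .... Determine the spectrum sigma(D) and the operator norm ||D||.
sigma(D) = {38 - 37/n : n ≥ 1} ∪ {38}; ||D|| = 38

A bounded diagonal operator on l^2 with diagonal entries d_n has spectrum equal to the closure of {d_n : n ≥ 1}: every d_n is an eigenvalue (with eigenvector e_n), so {d_n} ⊂ sigma(D); the spectrum is closed, so its closure is too; and for lambda not in the closure, (D - lambda I) has bounded inverse (the diagonal entries 1/(d_n - lambda) are bounded). For our sequence d_n = 38 - 37/n, n = 1, 2, 3, ...:
  - {d_n} = {38 - 37/n : n ≥ 1}; the only limit point is 38
  - closure = {38 - 37/n : n ≥ 1} ∪ {38}
For the norm: a diagonal operator has ||D|| = sup_n |d_n|. Here d_n = 38 - 37/n increases monotonically from d_1 = 1 toward 38, with all terms in [1, 38); so sup_n |d_n| = 38 (the supremum is the limit, not attained). So ||D|| = 38.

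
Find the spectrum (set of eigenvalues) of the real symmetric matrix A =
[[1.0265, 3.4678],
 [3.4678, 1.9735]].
sigma(A) ≈ {-2, 5}

A is real symmetric, so its spectrum consists of real eigenvalues. Expanding the characteristic polynomial of the displayed matrix gives
  det(λ I - A) = p(λ) = λ^2 + (-3)λ + (-10).
Solving p(λ) = 0 yields eigenvalues ≈ -2, 5. (A is shown rounded to 4 decimals, so these recover the underlying integer eigenvalues to within that precision.)
Verification: the trace of A = 3 equals the sum of eigenvalues 3, and det(A) ≈ -9.9998 matches the eigenvalue product -10.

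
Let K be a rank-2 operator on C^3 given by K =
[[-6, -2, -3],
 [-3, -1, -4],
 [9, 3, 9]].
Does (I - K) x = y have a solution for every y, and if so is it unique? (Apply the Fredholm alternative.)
(I - K) is invertible (det(I - K) = -25 ≠ 0), so for every y in C^3 the equation (I - K) x = y has a unique solution.

K has rank 2 and factors as K = U V^T = u1 v1^T + u2 v2^T with u1 = (-1, 2, -3), v1 = (-3, -1, -3), u2 = (-3, 1, 0), v2 = (3, 1, 2) (multiplying out reproduces the displayed K). The nonzero eigenvalues of U V^T coincide with those of the 2 x 2 matrix G = V^T U = [[v1·u1, v1·u2], [v2·u1, v2·u2]] = [[10, 8], [-7, -8]], and by the Sylvester determinant identity det(I_3 - U V^T) = det(I_2 - V^T U) = det([[-9, -8], [7, 9]]) = (-9)(9) - (-8)(7) = -25. (Direct check: I - K =
[[7, 2, 3],
 [3, 2, 4],
 [-9, -3, -8]]
has determinant -25.) The finite-dimensional Fredholm alternative says: either (I - K) is invertible, or ker(I - K) ≠ {0} and then range(I - K) = ker((I - K)^*)^⊥, with dim ker(I - K) = dim ker((I - K)^*). Since det(I - K) ≠ 0, 1 is not an eigenvalue of K and ker(I - K) = {0}, so we are in the first case: for every y there is a unique x = (I - K)^(-1) y. (Explicitly, by the Woodbury identity, (I - U V^T)^(-1) = I + U (I_2 - G)^(-1) V^T.)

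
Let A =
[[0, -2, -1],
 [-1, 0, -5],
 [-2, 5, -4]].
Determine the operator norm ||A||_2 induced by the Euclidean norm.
||A||_2 ≈ 7.7175 (= sqrt(largest eigenvalue of A^T A))

||A||_2 = sigma_max(A) = sqrt(lambda_max(A^T A)). Form the symmetric matrix M = A^T A =
[[5, -10, 13],
 [-10, 29, -18],
 [13, -18, 42]].
Its characteristic polynomial (trace, sum of principal 2x2 minors, determinant of M give the coefficients) is
  p(λ) = det(λ I - M) = λ^3 - 76λ^2 + 980λ - 49.
No integer candidate from the rational root theorem (±divisors of 49) is a root, so the roots are irrational. The cubic discriminant is Δ = 1762089637 > 0, so there are three distinct real roots. p(0) = -49 and p(1) = 856 have opposite signs, so a root lies in (0, 1); Newton's method refines it to λ ≈ 0.0502. p(16) = 271 and p(17) = -440 have opposite signs, so a root lies in (16, 17); Newton's method refines it to λ ≈ 16.3901. p(59) = -1406 and p(60) = 1151 have opposite signs, so a root lies in (59, 60); Newton's method refines it to λ ≈ 59.5597. Check (Vieta): the three roots sum to 76, matching tr M = 76.
So the eigenvalues of A^T A are ≈ 0.0502, 16.3901, 59.5597 (all ≥ 0, as they must be for A^T A). The largest is λ_max ≈ 59.5597, hence ||A||_2 = sqrt(λ_max) ≈ 7.7175.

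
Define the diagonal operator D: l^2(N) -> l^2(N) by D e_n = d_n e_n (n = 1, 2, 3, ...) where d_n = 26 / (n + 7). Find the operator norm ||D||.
||D|| = 13/4 (attained at n = 1)

For D diagonal, ||D|| = sup_n |d_n| = sup_n 26/(n + 7). This is positive and strictly decreasing in n, so the supremum is attained at n = 1: d_1 = 26/(1 + 7) = 13/4. Hence ||D|| = 13/4.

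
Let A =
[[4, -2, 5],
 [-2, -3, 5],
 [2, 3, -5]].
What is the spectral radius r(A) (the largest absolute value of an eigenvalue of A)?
r(A) = (4 + sqrt(200))/2 ≈ 9.0711

The eigenvalues of A are the roots of its characteristic polynomial. With M = A (coefficients from the trace, the sum of principal 2x2 minors, and det A):
  p(λ) = det(λ I - M) = λ^3 + 4λ^2 - 46λ.
The constant term is 0, so λ = 0 is a root. Dividing out λ leaves p(λ) = λ(λ^2 + 4λ - 46). For λ^2 + 4λ - 46 the discriminant is 200. It is nonnegative but not a perfect square, so the roots are real and irrational: λ = (-4 ± sqrt(200))/2 ≈ 5.0711, -9.0711.
Thus the eigenvalues (to 4 decimals) are 5.0711 (modulus 5.0711); -9.0711 (modulus 9.0711); 0 (modulus 0). The spectral radius is the largest modulus: r(A) = (4 + sqrt(200))/2 ≈ 9.0711. (Cross-check: r(A) ≤ ||A||_2 ≈ 9.825; equality holds whenever A is normal, though it can also hold for some non-normal A.)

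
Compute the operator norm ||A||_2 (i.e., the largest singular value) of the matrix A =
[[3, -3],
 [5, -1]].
||A||_2 = sqrt((44 + sqrt(1360))/2) ≈ 6.3592 (= sqrt(largest eigenvalue of A^T A))

||A||_2 = sigma_max(A) = sqrt(lambda_max(A^T A)). Form the symmetric matrix M = A^T A =
[[34, -14],
 [-14, 10]].
Its characteristic polynomial (trace, determinant of M give the coefficients) is
  p(λ) = det(λ I - M) = λ^2 - 44λ + 144.
For λ^2 - 44λ + 144 the discriminant is 1360. It is nonnegative but not a perfect square, so the roots are real and irrational: λ = (44 ± sqrt(1360))/2 ≈ 40.4391, 3.5609.
So the eigenvalues of A^T A are ≈ 3.5609, 40.4391 (all ≥ 0, as they must be for A^T A). The largest is λ_max = (44 + sqrt(1360))/2 ≈ 40.4391, hence ||A||_2 = sqrt(λ_max) = sqrt((44 + sqrt(1360))/2) ≈ 6.3592.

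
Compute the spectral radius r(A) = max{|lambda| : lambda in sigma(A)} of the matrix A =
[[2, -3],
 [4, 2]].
r(A) = 4

The eigenvalues of A are the roots of its characteristic polynomial. With M = A (coefficients from the trace and determinant):
  p(λ) = det(λ I - M) = λ^2 - 4λ + 16.
For λ^2 - 4λ + 16 the discriminant is -48. It is negative, so the roots are the complex-conjugate pair λ = 2 ± (sqrt(48)/2) i ≈ 2 ± 3.4641i. For a conjugate pair the product of the roots equals the constant term, so |λ|^2 = 16 and |λ| = sqrt(16) = 4.
Thus the eigenvalues (to 4 decimals) are 2 ± 3.4641i (modulus 4). The spectral radius is the largest modulus: r(A) = 4. (Cross-check: r(A) ≤ ||A||_2 ≈ 4.5311; equality holds whenever A is normal, though it can also hold for some non-normal A.)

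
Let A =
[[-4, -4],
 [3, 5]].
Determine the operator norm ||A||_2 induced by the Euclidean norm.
||A||_2 = sqrt((66 + sqrt(4100))/2) ≈ 8.0632 (= sqrt(largest eigenvalue of A^T A))

||A||_2 = sigma_max(A) = sqrt(lambda_max(A^T A)). Form the symmetric matrix M = A^T A =
[[25, 31],
 [31, 41]].
Its characteristic polynomial (trace, determinant of M give the coefficients) is
  p(λ) = det(λ I - M) = λ^2 - 66λ + 64.
For λ^2 - 66λ + 64 the discriminant is 4100. It is nonnegative but not a perfect square, so the roots are real and irrational: λ = (66 ± sqrt(4100))/2 ≈ 65.0156, 0.9844.
So the eigenvalues of A^T A are ≈ 0.9844, 65.0156 (all ≥ 0, as they must be for A^T A). The largest is λ_max = (66 + sqrt(4100))/2 ≈ 65.0156, hence ||A||_2 = sqrt(λ_max) = sqrt((66 + sqrt(4100))/2) ≈ 8.0632.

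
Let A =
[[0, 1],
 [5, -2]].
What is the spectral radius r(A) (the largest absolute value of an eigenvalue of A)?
r(A) = (2 + sqrt(24))/2 ≈ 3.4495

The eigenvalues of A are the roots of its characteristic polynomial. With M = A (coefficients from the trace and determinant):
  p(λ) = det(λ I - M) = λ^2 + 2λ - 5.
For λ^2 + 2λ - 5 the discriminant is 24. It is nonnegative but not a perfect square, so the roots are real and irrational: λ = (-2 ± sqrt(24))/2 ≈ 1.4495, -3.4495.
Thus the eigenvalues (to 4 decimals) are 1.4495 (modulus 1.4495); -3.4495 (modulus 3.4495). The spectral radius is the largest modulus: r(A) = (2 + sqrt(24))/2 ≈ 3.4495. (Cross-check: r(A) ≤ ||A||_2 ≈ 5.3983; equality holds whenever A is normal, though it can also hold for some non-normal A.)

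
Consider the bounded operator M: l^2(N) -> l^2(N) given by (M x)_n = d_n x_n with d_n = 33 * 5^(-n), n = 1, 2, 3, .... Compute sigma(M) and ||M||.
sigma(M) = {33 * 5^(-n) : n ≥ 1} ∪ {0}; ||M|| = 33/5

A bounded diagonal operator on l^2 with diagonal entries d_n has spectrum equal to the closure of {d_n : n ≥ 1}: every d_n is an eigenvalue (with eigenvector e_n), so {d_n} ⊂ sigma(M); the spectrum is closed, so its closure is too; and for lambda not in the closure, (M - lambda I) has bounded inverse (the diagonal entries 1/(d_n - lambda) are bounded). For our sequence d_n = 33 * 5^(-n), n = 1, 2, 3, ...:
  - {d_n} = {33 * 5^(-n) : n ≥ 1}; the only limit point is 0
  - closure = {33 * 5^(-n) : n ≥ 1} ∪ {0}
For the norm: a diagonal operator has ||M|| = sup_n |d_n|. Here d_n = 33 * 5^(-n) is positive and decreasing, so sup_n |d_n| = d_1 = 33/5. So ||M|| = 33/5.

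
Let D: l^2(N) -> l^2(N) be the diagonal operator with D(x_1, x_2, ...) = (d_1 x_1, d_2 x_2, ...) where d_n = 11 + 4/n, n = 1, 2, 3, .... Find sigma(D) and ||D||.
sigma(D) = {11 + 4/n : n ≥ 1} ∪ {11}; ||D|| = 15

A bounded diagonal operator on l^2 with diagonal entries d_n has spectrum equal to the closure of {d_n : n ≥ 1}: every d_n is an eigenvalue (with eigenvector e_n), so {d_n} ⊂ sigma(D); the spectrum is closed, so its closure is too; and for lambda not in the closure, (D - lambda I) has bounded inverse (the diagonal entries 1/(d_n - lambda) are bounded). For our sequence d_n = 11 + 4/n, n = 1, 2, 3, ...:
  - {d_n} = {11 + 4/n : n ≥ 1}; the only limit point is 11
  - closure = {11 + 4/n : n ≥ 1} ∪ {11}
For the norm: a diagonal operator has ||D|| = sup_n |d_n|. Here d_n = 11 + 4/n is positive and decreasing, so sup_n |d_n| = d_1 = 11 + 4 = 15. So ||D|| = 15.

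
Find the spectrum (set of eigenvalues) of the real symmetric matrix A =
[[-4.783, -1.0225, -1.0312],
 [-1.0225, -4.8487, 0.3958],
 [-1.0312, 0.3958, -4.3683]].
sigma(A) ≈ {-6, -5, -3}

A is real symmetric, so its spectrum consists of real eigenvalues. Expanding the characteristic polynomial of the displayed matrix gives
  det(λ I - A) = p(λ) = λ^3 + (14)λ^2 + (63)λ + (90).
Solving p(λ) = 0 yields eigenvalues ≈ -6, -5, -3. (A is shown rounded to 4 decimals, so these recover the underlying integer eigenvalues to within that precision.)
Verification: the trace of A = -14 equals the sum of eigenvalues -14, and det(A) ≈ -89.9997 matches the eigenvalue product -90.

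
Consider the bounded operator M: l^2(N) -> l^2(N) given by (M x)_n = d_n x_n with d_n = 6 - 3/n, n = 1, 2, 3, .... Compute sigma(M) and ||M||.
sigma(M) = {6 - 3/n : n ≥ 1} ∪ {6}; ||M|| = 6

A bounded diagonal operator on l^2 with diagonal entries d_n has spectrum equal to the closure of {d_n : n ≥ 1}: every d_n is an eigenvalue (with eigenvector e_n), so {d_n} ⊂ sigma(M); the spectrum is closed, so its closure is too; and for lambda not in the closure, (M - lambda I) has bounded inverse (the diagonal entries 1/(d_n - lambda) are bounded). For our sequence d_n = 6 - 3/n, n = 1, 2, 3, ...:
  - {d_n} = {6 - 3/n : n ≥ 1}; the only limit point is 6
  - closure = {6 - 3/n : n ≥ 1} ∪ {6}
For the norm: a diagonal operator has ||M|| = sup_n |d_n|. Here d_n = 6 - 3/n increases monotonically from d_1 = 3 toward 6, with all terms in [3, 6); so sup_n |d_n| = 6 (the supremum is the limit, not attained). So ||M|| = 6.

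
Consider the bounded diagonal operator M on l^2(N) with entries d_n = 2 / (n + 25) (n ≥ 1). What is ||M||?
||M|| = 1/13 (attained at n = 1)

For M diagonal, ||M|| = sup_n |d_n| = sup_n 2/(n + 25). This is positive and strictly decreasing in n, so the supremum is attained at n = 1: d_1 = 2/(1 + 25) = 1/13. Hence ||M|| = 1/13.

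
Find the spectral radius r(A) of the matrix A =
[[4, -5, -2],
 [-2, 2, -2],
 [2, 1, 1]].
r(A) ≈ 6.3668

The eigenvalues of A are the roots of its characteristic polynomial. With M = A (coefficients from the trace, the sum of principal 2x2 minors, and det A):
  p(λ) = det(λ I - M) = λ^3 - 7λ^2 + 10λ - 38.
No integer candidate from the rational root theorem (±divisors of 38) is a root, so the roots are irrational. The cubic discriminant is Δ = -42344 < 0, so there is one real root and a complex-conjugate pair. p(6) = -14 and p(7) = 32 have opposite signs, so a root lies in (6, 7); Newton's method refines it to λ ≈ 6.3668. Dividing out (λ - (6.3668)) leaves approximately λ^2 - 0.6332λ + 5.9685. For λ^2 - 0.6332λ + 5.9685 the discriminant is -23.4729. It is negative, so the remaining roots are the complex-conjugate pair λ ≈ 0.3166 ± 2.4224i. Their product equals the constant term, so |λ|^2 ≈ 5.9685 and |λ| ≈ 2.443.
Thus the eigenvalues (to 4 decimals) are 6.3668 (modulus 6.3668); 0.3166 ± 2.4224i (modulus 2.443). The spectral radius is the largest modulus: r(A) ≈ 6.3668. (Cross-check: r(A) ≤ ||A||_2 ≈ 7.0895; equality holds whenever A is normal, though it can also hold for some non-normal A.)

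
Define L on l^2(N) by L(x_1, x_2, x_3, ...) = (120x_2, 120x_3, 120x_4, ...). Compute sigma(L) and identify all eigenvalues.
sigma(L) = closed disk {z in C : |z| ≤ 120}; sigma_p(L) = open disk {z in C : |z| < 120}

Note L = 120·V where V is the unit left shift (V x)_k = x_{k+1}; so sigma(L) = 120·sigma(V) and ||L|| = 120||V||. ||L x||^2 = 14400sum_{k≥2} |x_k|^2 ≤ 14400||x||^2, with equality on {x : x_1 = 0}, so ||L|| = 120. For any lambda with |lambda| < 120, set r = lambda/120 (|r| < 1); the vector x = (1, r, r^2, ...) is in l^2 and satisfies L x = 120(r, r^2, ...) = lambda x, so lambda is an eigenvalue. On the boundary |lambda| = 120 the geometric series diverges, so no l^2 eigenvector exists, but these lambda lie in the approximate point spectrum. Hence sigma(L) is the closed disk of radius 120 and sigma_p(L) is the open disk.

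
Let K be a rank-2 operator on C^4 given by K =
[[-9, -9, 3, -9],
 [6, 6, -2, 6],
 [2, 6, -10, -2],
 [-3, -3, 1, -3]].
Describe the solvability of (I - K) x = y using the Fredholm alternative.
(I - K) is invertible (det(I - K) = 85 ≠ 0), so for every y in C^4 the equation (I - K) x = y has a unique solution.

K has rank 2 and factors as K = U V^T = u1 v1^T + u2 v2^T with u1 = (-3, 2, -2, -1), v1 = (1, 0, 2, 2), u2 = (3, -2, -2, 1), v2 = (-2, -3, 3, -1) (multiplying out reproduces the displayed K). The nonzero eigenvalues of U V^T coincide with those of the 2 x 2 matrix G = V^T U = [[v1·u1, v1·u2], [v2·u1, v2·u2]] = [[-9, 1], [-5, -7]], and by the Sylvester determinant identity det(I_4 - U V^T) = det(I_2 - V^T U) = det([[10, -1], [5, 8]]) = (10)(8) - (-1)(5) = 85. (Direct check: I - K =
[[10, 9, -3, 9],
 [-6, -5, 2, -6],
 [-2, -6, 11, 2],
 [3, 3, -1, 4]]
has determinant 85.) The finite-dimensional Fredholm alternative says: either (I - K) is invertible, or ker(I - K) ≠ {0} and then range(I - K) = ker((I - K)^*)^⊥, with dim ker(I - K) = dim ker((I - K)^*). Since det(I - K) ≠ 0, 1 is not an eigenvalue of K and ker(I - K) = {0}, so we are in the first case: for every y there is a unique x = (I - K)^(-1) y. (Explicitly, by the Woodbury identity, (I - U V^T)^(-1) = I + U (I_2 - G)^(-1) V^T.)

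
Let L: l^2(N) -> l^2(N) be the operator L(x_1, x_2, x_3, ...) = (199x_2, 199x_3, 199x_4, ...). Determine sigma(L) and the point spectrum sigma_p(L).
sigma(L) = closed disk {z in C : |z| ≤ 199}; sigma_p(L) = open disk {z in C : |z| < 199}

Note L = 199·V where V is the unit left shift (V x)_k = x_{k+1}; so sigma(L) = 199·sigma(V) and ||L|| = 199||V||. ||L x||^2 = 39601sum_{k≥2} |x_k|^2 ≤ 39601||x||^2, with equality on {x : x_1 = 0}, so ||L|| = 199. For any lambda with |lambda| < 199, set r = lambda/199 (|r| < 1); the vector x = (1, r, r^2, ...) is in l^2 and satisfies L x = 199(r, r^2, ...) = lambda x, so lambda is an eigenvalue. On the boundary |lambda| = 199 the geometric series diverges, so no l^2 eigenvector exists, but these lambda lie in the approximate point spectrum. Hence sigma(L) is the closed disk of radius 199 and sigma_p(L) is the open disk.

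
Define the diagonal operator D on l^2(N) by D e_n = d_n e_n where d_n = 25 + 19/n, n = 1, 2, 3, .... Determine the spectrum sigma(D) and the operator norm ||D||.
sigma(D) = {25 + 19/n : n ≥ 1} ∪ {25}; ||D|| = 44

A bounded diagonal operator on l^2 with diagonal entries d_n has spectrum equal to the closure of {d_n : n ≥ 1}: every d_n is an eigenvalue (with eigenvector e_n), so {d_n} ⊂ sigma(D); the spectrum is closed, so its closure is too; and for lambda not in the closure, (D - lambda I) has bounded inverse (the diagonal entries 1/(d_n - lambda) are bounded). For our sequence d_n = 25 + 19/n, n = 1, 2, 3, ...:
  - {d_n} = {25 + 19/n : n ≥ 1}; the only limit point is 25
  - closure = {25 + 19/n : n ≥ 1} ∪ {25}
For the norm: a diagonal operator has ||D|| = sup_n |d_n|. Here d_n = 25 + 19/n is positive and decreasing, so sup_n |d_n| = d_1 = 25 + 19 = 44. So ||D|| = 44.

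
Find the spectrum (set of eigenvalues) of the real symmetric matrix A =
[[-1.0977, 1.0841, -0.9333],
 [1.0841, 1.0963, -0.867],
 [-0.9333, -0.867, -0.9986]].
sigma(A) ≈ {-2, -1, 2}

A is real symmetric, so its spectrum consists of real eigenvalues. Expanding the characteristic polynomial of the displayed matrix gives
  det(λ I - A) = p(λ) = λ^3 + (1)λ^2 + (-4)λ + (-4).
Solving p(λ) = 0 yields eigenvalues ≈ -2, -1, 2. (A is shown rounded to 4 decimals, so these recover the underlying integer eigenvalues to within that precision.)
Verification: the trace of A = -1 equals the sum of eigenvalues -1, and det(A) ≈ 4.0000 matches the eigenvalue product 4.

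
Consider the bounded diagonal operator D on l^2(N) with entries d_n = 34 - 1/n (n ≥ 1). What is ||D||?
||D|| = 34

For a diagonal operator on l^2 with entries d_n, ||D|| = sup_n |d_n|. Here d_1 = 33, d_2 = 67/2, ..., and d_n = 34 - 1/n increases monotonically toward 34. All terms lie in [33, 34), so |d_n| = d_n and the supremum is the limit 34, which is not attained by any individual d_n. Hence ||D|| = 34.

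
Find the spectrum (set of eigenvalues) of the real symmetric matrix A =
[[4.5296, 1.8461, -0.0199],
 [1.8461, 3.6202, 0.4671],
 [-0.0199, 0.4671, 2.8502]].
sigma(A) ≈ {2, 3, 6}

A is real symmetric, so its spectrum consists of real eigenvalues. Expanding the characteristic polynomial of the displayed matrix gives
  det(λ I - A) = p(λ) = λ^3 + (-11)λ^2 + (36)λ + (-36).
Solving p(λ) = 0 yields eigenvalues ≈ 2, 3, 6. (A is shown rounded to 4 decimals, so these recover the underlying integer eigenvalues to within that precision.)
Verification: the trace of A = 11 equals the sum of eigenvalues 11, and det(A) ≈ 36.0000 matches the eigenvalue product 36.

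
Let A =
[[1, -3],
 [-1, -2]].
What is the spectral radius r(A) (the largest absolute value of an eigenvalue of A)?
r(A) = (1 + sqrt(21))/2 ≈ 2.7913

The eigenvalues of A are the roots of its characteristic polynomial. With M = A (coefficients from the trace and determinant):
  p(λ) = det(λ I - M) = λ^2 + λ - 5.
For λ^2 + λ - 5 the discriminant is 21. It is nonnegative but not a perfect square, so the roots are real and irrational: λ = (-1 ± sqrt(21))/2 ≈ 1.7913, -2.7913.
Thus the eigenvalues (to 4 decimals) are 1.7913 (modulus 1.7913); -2.7913 (modulus 2.7913). The spectral radius is the largest modulus: r(A) = (1 + sqrt(21))/2 ≈ 2.7913. (Cross-check: r(A) ≤ ||A||_2 ≈ 3.618; equality holds whenever A is normal, though it can also hold for some non-normal A.)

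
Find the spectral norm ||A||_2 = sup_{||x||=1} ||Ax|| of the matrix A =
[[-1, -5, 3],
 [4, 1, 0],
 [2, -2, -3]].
||A||_2 ≈ 6.2624 (= sqrt(largest eigenvalue of A^T A))

||A||_2 = sigma_max(A) = sqrt(lambda_max(A^T A)). Form the symmetric matrix M = A^T A =
[[21, 5, -9],
 [5, 30, -9],
 [-9, -9, 18]].
Its characteristic polynomial (trace, sum of principal 2x2 minors, determinant of M give the coefficients) is
  p(λ) = det(λ I - M) = λ^3 - 69λ^2 + 1361λ - 7569.
No integer candidate from the rational root theorem (±divisors of 7569) is a root, so the roots are irrational. The cubic discriminant is Δ = 36452704 > 0, so there are three distinct real roots. p(9) = -180 and p(10) = 141 have opposite signs, so a root lies in (9, 10); Newton's method refines it to λ ≈ 9.5293. p(20) = 51 and p(21) = -156 have opposite signs, so a root lies in (20, 21); Newton's method refines it to λ ≈ 20.2535. p(39) = -120 and p(40) = 471 have opposite signs, so a root lies in (39, 40); Newton's method refines it to λ ≈ 39.2172. Check (Vieta): the three roots sum to 69, matching tr M = 69.
So the eigenvalues of A^T A are ≈ 9.5293, 20.2535, 39.2172 (all ≥ 0, as they must be for A^T A). The largest is λ_max ≈ 39.2172, hence ||A||_2 = sqrt(λ_max) ≈ 6.2624.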